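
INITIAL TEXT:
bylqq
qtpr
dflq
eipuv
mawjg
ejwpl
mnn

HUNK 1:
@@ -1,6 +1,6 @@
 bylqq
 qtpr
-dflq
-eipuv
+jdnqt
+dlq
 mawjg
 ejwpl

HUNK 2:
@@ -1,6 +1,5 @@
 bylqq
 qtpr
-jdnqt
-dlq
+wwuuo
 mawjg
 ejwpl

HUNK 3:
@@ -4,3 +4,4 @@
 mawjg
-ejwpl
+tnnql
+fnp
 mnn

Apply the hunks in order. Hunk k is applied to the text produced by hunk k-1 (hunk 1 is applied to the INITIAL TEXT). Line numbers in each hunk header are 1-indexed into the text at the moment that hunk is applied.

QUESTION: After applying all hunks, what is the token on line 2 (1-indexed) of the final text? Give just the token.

Answer: qtpr

Derivation:
Hunk 1: at line 1 remove [dflq,eipuv] add [jdnqt,dlq] -> 7 lines: bylqq qtpr jdnqt dlq mawjg ejwpl mnn
Hunk 2: at line 1 remove [jdnqt,dlq] add [wwuuo] -> 6 lines: bylqq qtpr wwuuo mawjg ejwpl mnn
Hunk 3: at line 4 remove [ejwpl] add [tnnql,fnp] -> 7 lines: bylqq qtpr wwuuo mawjg tnnql fnp mnn
Final line 2: qtpr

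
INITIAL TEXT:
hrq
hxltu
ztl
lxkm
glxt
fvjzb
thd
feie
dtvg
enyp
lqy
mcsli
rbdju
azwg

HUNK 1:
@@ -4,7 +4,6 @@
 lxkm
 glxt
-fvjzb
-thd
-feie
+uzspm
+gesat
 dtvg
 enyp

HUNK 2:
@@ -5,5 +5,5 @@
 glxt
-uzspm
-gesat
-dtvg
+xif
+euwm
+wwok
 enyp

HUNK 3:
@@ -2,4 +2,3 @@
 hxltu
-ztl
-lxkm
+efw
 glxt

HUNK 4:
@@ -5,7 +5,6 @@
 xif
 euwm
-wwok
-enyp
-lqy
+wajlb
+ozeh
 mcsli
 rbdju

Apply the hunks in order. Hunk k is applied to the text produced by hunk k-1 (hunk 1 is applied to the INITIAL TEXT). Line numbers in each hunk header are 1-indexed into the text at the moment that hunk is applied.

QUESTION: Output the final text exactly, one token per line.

Hunk 1: at line 4 remove [fvjzb,thd,feie] add [uzspm,gesat] -> 13 lines: hrq hxltu ztl lxkm glxt uzspm gesat dtvg enyp lqy mcsli rbdju azwg
Hunk 2: at line 5 remove [uzspm,gesat,dtvg] add [xif,euwm,wwok] -> 13 lines: hrq hxltu ztl lxkm glxt xif euwm wwok enyp lqy mcsli rbdju azwg
Hunk 3: at line 2 remove [ztl,lxkm] add [efw] -> 12 lines: hrq hxltu efw glxt xif euwm wwok enyp lqy mcsli rbdju azwg
Hunk 4: at line 5 remove [wwok,enyp,lqy] add [wajlb,ozeh] -> 11 lines: hrq hxltu efw glxt xif euwm wajlb ozeh mcsli rbdju azwg

Answer: hrq
hxltu
efw
glxt
xif
euwm
wajlb
ozeh
mcsli
rbdju
azwg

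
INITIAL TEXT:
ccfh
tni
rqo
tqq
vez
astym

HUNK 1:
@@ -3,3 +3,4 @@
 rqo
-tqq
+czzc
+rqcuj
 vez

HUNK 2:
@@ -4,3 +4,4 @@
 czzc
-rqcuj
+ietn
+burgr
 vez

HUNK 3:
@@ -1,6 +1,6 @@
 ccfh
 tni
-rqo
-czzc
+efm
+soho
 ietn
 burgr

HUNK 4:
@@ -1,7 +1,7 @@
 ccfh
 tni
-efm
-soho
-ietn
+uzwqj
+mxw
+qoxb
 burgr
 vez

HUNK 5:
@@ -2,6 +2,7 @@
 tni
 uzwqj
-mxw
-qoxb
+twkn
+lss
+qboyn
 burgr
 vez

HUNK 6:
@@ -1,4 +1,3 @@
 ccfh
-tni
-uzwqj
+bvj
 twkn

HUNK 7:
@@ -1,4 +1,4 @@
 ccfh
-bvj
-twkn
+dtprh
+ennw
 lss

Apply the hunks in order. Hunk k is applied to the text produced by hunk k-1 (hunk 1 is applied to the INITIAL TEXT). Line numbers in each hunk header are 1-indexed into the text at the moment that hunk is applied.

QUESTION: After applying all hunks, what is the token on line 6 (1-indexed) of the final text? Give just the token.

Hunk 1: at line 3 remove [tqq] add [czzc,rqcuj] -> 7 lines: ccfh tni rqo czzc rqcuj vez astym
Hunk 2: at line 4 remove [rqcuj] add [ietn,burgr] -> 8 lines: ccfh tni rqo czzc ietn burgr vez astym
Hunk 3: at line 1 remove [rqo,czzc] add [efm,soho] -> 8 lines: ccfh tni efm soho ietn burgr vez astym
Hunk 4: at line 1 remove [efm,soho,ietn] add [uzwqj,mxw,qoxb] -> 8 lines: ccfh tni uzwqj mxw qoxb burgr vez astym
Hunk 5: at line 2 remove [mxw,qoxb] add [twkn,lss,qboyn] -> 9 lines: ccfh tni uzwqj twkn lss qboyn burgr vez astym
Hunk 6: at line 1 remove [tni,uzwqj] add [bvj] -> 8 lines: ccfh bvj twkn lss qboyn burgr vez astym
Hunk 7: at line 1 remove [bvj,twkn] add [dtprh,ennw] -> 8 lines: ccfh dtprh ennw lss qboyn burgr vez astym
Final line 6: burgr

Answer: burgr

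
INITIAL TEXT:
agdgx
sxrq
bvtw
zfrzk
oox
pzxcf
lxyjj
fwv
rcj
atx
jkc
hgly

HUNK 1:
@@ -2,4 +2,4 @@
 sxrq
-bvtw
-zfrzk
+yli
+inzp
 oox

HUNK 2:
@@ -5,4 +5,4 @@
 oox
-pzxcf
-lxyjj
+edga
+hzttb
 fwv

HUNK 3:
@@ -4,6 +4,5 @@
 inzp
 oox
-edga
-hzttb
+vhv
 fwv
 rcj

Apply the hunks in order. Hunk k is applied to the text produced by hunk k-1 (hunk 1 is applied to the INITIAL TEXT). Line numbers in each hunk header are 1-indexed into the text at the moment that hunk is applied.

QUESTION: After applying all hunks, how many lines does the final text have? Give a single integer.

Answer: 11

Derivation:
Hunk 1: at line 2 remove [bvtw,zfrzk] add [yli,inzp] -> 12 lines: agdgx sxrq yli inzp oox pzxcf lxyjj fwv rcj atx jkc hgly
Hunk 2: at line 5 remove [pzxcf,lxyjj] add [edga,hzttb] -> 12 lines: agdgx sxrq yli inzp oox edga hzttb fwv rcj atx jkc hgly
Hunk 3: at line 4 remove [edga,hzttb] add [vhv] -> 11 lines: agdgx sxrq yli inzp oox vhv fwv rcj atx jkc hgly
Final line count: 11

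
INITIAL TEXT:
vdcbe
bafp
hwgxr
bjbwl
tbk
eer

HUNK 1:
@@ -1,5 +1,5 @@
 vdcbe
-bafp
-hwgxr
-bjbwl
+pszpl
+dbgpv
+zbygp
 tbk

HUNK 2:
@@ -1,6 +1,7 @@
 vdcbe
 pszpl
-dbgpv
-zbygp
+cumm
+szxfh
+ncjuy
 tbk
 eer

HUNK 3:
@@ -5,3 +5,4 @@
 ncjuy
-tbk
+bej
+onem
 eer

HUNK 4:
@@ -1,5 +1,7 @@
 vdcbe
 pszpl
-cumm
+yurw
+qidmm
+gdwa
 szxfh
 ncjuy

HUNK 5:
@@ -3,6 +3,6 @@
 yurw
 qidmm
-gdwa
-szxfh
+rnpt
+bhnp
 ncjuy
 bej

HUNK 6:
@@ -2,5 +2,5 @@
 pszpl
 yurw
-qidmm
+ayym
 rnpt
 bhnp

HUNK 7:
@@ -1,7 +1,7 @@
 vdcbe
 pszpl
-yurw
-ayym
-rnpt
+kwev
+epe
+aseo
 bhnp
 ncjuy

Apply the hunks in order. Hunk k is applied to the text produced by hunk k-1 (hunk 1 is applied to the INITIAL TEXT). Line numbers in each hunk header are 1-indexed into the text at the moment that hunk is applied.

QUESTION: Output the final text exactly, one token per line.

Answer: vdcbe
pszpl
kwev
epe
aseo
bhnp
ncjuy
bej
onem
eer

Derivation:
Hunk 1: at line 1 remove [bafp,hwgxr,bjbwl] add [pszpl,dbgpv,zbygp] -> 6 lines: vdcbe pszpl dbgpv zbygp tbk eer
Hunk 2: at line 1 remove [dbgpv,zbygp] add [cumm,szxfh,ncjuy] -> 7 lines: vdcbe pszpl cumm szxfh ncjuy tbk eer
Hunk 3: at line 5 remove [tbk] add [bej,onem] -> 8 lines: vdcbe pszpl cumm szxfh ncjuy bej onem eer
Hunk 4: at line 1 remove [cumm] add [yurw,qidmm,gdwa] -> 10 lines: vdcbe pszpl yurw qidmm gdwa szxfh ncjuy bej onem eer
Hunk 5: at line 3 remove [gdwa,szxfh] add [rnpt,bhnp] -> 10 lines: vdcbe pszpl yurw qidmm rnpt bhnp ncjuy bej onem eer
Hunk 6: at line 2 remove [qidmm] add [ayym] -> 10 lines: vdcbe pszpl yurw ayym rnpt bhnp ncjuy bej onem eer
Hunk 7: at line 1 remove [yurw,ayym,rnpt] add [kwev,epe,aseo] -> 10 lines: vdcbe pszpl kwev epe aseo bhnp ncjuy bej onem eer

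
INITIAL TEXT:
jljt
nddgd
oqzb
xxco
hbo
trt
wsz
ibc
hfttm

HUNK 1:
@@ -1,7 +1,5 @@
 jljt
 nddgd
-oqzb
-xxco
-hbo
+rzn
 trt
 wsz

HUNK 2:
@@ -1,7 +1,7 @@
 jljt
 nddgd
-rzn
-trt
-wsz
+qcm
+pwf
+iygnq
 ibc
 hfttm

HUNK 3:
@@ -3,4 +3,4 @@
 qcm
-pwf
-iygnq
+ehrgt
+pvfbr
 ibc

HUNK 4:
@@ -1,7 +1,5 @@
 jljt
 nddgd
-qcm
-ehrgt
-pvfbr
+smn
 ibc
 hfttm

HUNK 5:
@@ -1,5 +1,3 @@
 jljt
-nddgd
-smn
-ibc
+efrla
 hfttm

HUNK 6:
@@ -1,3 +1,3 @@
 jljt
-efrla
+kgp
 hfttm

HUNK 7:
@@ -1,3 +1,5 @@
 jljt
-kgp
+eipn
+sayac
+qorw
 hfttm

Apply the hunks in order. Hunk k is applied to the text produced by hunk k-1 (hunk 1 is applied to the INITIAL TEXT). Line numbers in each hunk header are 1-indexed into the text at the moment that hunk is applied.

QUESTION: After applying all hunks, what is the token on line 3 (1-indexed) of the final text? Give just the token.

Answer: sayac

Derivation:
Hunk 1: at line 1 remove [oqzb,xxco,hbo] add [rzn] -> 7 lines: jljt nddgd rzn trt wsz ibc hfttm
Hunk 2: at line 1 remove [rzn,trt,wsz] add [qcm,pwf,iygnq] -> 7 lines: jljt nddgd qcm pwf iygnq ibc hfttm
Hunk 3: at line 3 remove [pwf,iygnq] add [ehrgt,pvfbr] -> 7 lines: jljt nddgd qcm ehrgt pvfbr ibc hfttm
Hunk 4: at line 1 remove [qcm,ehrgt,pvfbr] add [smn] -> 5 lines: jljt nddgd smn ibc hfttm
Hunk 5: at line 1 remove [nddgd,smn,ibc] add [efrla] -> 3 lines: jljt efrla hfttm
Hunk 6: at line 1 remove [efrla] add [kgp] -> 3 lines: jljt kgp hfttm
Hunk 7: at line 1 remove [kgp] add [eipn,sayac,qorw] -> 5 lines: jljt eipn sayac qorw hfttm
Final line 3: sayac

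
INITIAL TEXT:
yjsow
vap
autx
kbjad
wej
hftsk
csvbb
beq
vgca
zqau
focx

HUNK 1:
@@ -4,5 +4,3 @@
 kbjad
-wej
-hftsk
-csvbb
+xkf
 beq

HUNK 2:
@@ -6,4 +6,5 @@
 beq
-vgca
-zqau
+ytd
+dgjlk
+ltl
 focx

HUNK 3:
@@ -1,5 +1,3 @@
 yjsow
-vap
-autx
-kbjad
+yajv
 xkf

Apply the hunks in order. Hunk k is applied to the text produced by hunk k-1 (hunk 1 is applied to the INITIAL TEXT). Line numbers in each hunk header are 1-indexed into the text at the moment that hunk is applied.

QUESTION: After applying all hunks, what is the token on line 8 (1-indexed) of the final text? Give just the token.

Answer: focx

Derivation:
Hunk 1: at line 4 remove [wej,hftsk,csvbb] add [xkf] -> 9 lines: yjsow vap autx kbjad xkf beq vgca zqau focx
Hunk 2: at line 6 remove [vgca,zqau] add [ytd,dgjlk,ltl] -> 10 lines: yjsow vap autx kbjad xkf beq ytd dgjlk ltl focx
Hunk 3: at line 1 remove [vap,autx,kbjad] add [yajv] -> 8 lines: yjsow yajv xkf beq ytd dgjlk ltl focx
Final line 8: focx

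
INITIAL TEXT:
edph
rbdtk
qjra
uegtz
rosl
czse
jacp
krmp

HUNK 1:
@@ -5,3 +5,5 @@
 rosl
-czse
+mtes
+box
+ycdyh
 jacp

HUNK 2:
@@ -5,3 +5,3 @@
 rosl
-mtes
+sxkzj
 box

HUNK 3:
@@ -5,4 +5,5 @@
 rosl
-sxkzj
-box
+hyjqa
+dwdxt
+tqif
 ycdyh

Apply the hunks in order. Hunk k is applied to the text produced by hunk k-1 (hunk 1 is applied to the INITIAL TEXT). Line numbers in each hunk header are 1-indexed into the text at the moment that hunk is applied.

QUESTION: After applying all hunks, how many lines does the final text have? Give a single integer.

Hunk 1: at line 5 remove [czse] add [mtes,box,ycdyh] -> 10 lines: edph rbdtk qjra uegtz rosl mtes box ycdyh jacp krmp
Hunk 2: at line 5 remove [mtes] add [sxkzj] -> 10 lines: edph rbdtk qjra uegtz rosl sxkzj box ycdyh jacp krmp
Hunk 3: at line 5 remove [sxkzj,box] add [hyjqa,dwdxt,tqif] -> 11 lines: edph rbdtk qjra uegtz rosl hyjqa dwdxt tqif ycdyh jacp krmp
Final line count: 11

Answer: 11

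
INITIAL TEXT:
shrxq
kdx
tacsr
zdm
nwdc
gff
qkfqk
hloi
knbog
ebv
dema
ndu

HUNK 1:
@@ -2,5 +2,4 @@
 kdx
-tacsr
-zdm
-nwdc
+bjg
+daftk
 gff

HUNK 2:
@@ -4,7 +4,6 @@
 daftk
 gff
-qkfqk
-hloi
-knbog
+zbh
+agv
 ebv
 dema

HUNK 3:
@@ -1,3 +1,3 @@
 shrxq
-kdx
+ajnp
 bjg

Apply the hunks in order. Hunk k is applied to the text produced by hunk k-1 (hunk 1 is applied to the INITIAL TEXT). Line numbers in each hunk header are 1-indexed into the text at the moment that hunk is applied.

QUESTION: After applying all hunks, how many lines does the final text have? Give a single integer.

Answer: 10

Derivation:
Hunk 1: at line 2 remove [tacsr,zdm,nwdc] add [bjg,daftk] -> 11 lines: shrxq kdx bjg daftk gff qkfqk hloi knbog ebv dema ndu
Hunk 2: at line 4 remove [qkfqk,hloi,knbog] add [zbh,agv] -> 10 lines: shrxq kdx bjg daftk gff zbh agv ebv dema ndu
Hunk 3: at line 1 remove [kdx] add [ajnp] -> 10 lines: shrxq ajnp bjg daftk gff zbh agv ebv dema ndu
Final line count: 10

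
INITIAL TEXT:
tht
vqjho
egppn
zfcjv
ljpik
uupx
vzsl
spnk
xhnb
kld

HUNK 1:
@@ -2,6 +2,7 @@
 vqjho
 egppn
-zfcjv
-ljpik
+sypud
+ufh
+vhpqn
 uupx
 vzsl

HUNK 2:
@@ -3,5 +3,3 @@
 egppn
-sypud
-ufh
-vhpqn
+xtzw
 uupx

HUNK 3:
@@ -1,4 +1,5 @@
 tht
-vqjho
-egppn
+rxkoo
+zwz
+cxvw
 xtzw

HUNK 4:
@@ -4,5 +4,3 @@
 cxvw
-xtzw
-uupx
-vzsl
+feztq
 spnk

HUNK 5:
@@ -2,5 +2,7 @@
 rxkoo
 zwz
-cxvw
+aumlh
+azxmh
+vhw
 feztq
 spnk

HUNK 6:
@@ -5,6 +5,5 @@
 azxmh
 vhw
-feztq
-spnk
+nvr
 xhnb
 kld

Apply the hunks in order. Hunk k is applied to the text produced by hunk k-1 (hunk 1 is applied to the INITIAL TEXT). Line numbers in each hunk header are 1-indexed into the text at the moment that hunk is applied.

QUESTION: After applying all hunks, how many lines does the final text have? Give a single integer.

Answer: 9

Derivation:
Hunk 1: at line 2 remove [zfcjv,ljpik] add [sypud,ufh,vhpqn] -> 11 lines: tht vqjho egppn sypud ufh vhpqn uupx vzsl spnk xhnb kld
Hunk 2: at line 3 remove [sypud,ufh,vhpqn] add [xtzw] -> 9 lines: tht vqjho egppn xtzw uupx vzsl spnk xhnb kld
Hunk 3: at line 1 remove [vqjho,egppn] add [rxkoo,zwz,cxvw] -> 10 lines: tht rxkoo zwz cxvw xtzw uupx vzsl spnk xhnb kld
Hunk 4: at line 4 remove [xtzw,uupx,vzsl] add [feztq] -> 8 lines: tht rxkoo zwz cxvw feztq spnk xhnb kld
Hunk 5: at line 2 remove [cxvw] add [aumlh,azxmh,vhw] -> 10 lines: tht rxkoo zwz aumlh azxmh vhw feztq spnk xhnb kld
Hunk 6: at line 5 remove [feztq,spnk] add [nvr] -> 9 lines: tht rxkoo zwz aumlh azxmh vhw nvr xhnb kld
Final line count: 9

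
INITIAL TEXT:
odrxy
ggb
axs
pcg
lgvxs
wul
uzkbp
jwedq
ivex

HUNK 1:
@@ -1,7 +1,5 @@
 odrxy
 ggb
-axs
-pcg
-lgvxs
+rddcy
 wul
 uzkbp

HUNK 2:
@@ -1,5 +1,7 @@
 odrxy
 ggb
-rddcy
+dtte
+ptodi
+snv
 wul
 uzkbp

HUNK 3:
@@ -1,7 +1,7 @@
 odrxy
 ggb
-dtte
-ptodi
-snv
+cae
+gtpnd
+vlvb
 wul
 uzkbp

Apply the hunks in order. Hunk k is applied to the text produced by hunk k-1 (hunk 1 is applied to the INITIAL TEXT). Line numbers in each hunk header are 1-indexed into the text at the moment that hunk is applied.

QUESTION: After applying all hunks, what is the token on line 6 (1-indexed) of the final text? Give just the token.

Hunk 1: at line 1 remove [axs,pcg,lgvxs] add [rddcy] -> 7 lines: odrxy ggb rddcy wul uzkbp jwedq ivex
Hunk 2: at line 1 remove [rddcy] add [dtte,ptodi,snv] -> 9 lines: odrxy ggb dtte ptodi snv wul uzkbp jwedq ivex
Hunk 3: at line 1 remove [dtte,ptodi,snv] add [cae,gtpnd,vlvb] -> 9 lines: odrxy ggb cae gtpnd vlvb wul uzkbp jwedq ivex
Final line 6: wul

Answer: wul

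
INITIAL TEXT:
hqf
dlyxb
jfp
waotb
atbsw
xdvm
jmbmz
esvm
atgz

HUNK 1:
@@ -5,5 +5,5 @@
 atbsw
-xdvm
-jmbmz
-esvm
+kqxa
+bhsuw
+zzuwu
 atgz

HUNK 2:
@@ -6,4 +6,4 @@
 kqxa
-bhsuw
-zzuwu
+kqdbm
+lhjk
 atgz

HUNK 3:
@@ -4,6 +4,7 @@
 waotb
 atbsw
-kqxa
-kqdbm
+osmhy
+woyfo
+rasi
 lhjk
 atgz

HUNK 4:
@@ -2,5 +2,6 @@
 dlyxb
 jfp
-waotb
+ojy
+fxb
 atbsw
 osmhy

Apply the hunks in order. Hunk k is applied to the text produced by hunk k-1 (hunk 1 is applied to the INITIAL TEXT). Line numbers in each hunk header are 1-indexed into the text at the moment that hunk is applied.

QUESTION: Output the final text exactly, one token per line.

Answer: hqf
dlyxb
jfp
ojy
fxb
atbsw
osmhy
woyfo
rasi
lhjk
atgz

Derivation:
Hunk 1: at line 5 remove [xdvm,jmbmz,esvm] add [kqxa,bhsuw,zzuwu] -> 9 lines: hqf dlyxb jfp waotb atbsw kqxa bhsuw zzuwu atgz
Hunk 2: at line 6 remove [bhsuw,zzuwu] add [kqdbm,lhjk] -> 9 lines: hqf dlyxb jfp waotb atbsw kqxa kqdbm lhjk atgz
Hunk 3: at line 4 remove [kqxa,kqdbm] add [osmhy,woyfo,rasi] -> 10 lines: hqf dlyxb jfp waotb atbsw osmhy woyfo rasi lhjk atgz
Hunk 4: at line 2 remove [waotb] add [ojy,fxb] -> 11 lines: hqf dlyxb jfp ojy fxb atbsw osmhy woyfo rasi lhjk atgz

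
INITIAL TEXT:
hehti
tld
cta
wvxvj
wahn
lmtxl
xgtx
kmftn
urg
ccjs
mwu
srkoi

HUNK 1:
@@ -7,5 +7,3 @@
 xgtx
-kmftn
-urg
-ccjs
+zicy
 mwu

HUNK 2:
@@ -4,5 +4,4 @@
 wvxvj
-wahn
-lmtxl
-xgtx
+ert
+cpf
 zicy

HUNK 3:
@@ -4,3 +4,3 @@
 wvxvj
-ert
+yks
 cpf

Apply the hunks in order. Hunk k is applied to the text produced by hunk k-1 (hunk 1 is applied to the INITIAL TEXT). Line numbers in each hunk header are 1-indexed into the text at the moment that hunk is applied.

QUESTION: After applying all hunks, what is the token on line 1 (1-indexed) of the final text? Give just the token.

Hunk 1: at line 7 remove [kmftn,urg,ccjs] add [zicy] -> 10 lines: hehti tld cta wvxvj wahn lmtxl xgtx zicy mwu srkoi
Hunk 2: at line 4 remove [wahn,lmtxl,xgtx] add [ert,cpf] -> 9 lines: hehti tld cta wvxvj ert cpf zicy mwu srkoi
Hunk 3: at line 4 remove [ert] add [yks] -> 9 lines: hehti tld cta wvxvj yks cpf zicy mwu srkoi
Final line 1: hehti

Answer: hehti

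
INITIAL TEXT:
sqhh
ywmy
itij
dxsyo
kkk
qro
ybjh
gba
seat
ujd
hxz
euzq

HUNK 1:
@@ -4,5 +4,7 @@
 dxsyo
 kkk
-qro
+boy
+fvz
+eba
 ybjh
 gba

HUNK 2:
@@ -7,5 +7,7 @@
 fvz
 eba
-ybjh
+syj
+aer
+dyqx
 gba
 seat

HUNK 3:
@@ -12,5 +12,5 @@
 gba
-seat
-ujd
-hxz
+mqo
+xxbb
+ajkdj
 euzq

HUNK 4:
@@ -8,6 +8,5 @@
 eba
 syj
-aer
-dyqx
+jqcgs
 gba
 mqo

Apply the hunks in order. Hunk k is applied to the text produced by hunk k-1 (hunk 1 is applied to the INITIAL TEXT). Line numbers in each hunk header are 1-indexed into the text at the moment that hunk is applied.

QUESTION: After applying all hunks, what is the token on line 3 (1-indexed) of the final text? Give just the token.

Answer: itij

Derivation:
Hunk 1: at line 4 remove [qro] add [boy,fvz,eba] -> 14 lines: sqhh ywmy itij dxsyo kkk boy fvz eba ybjh gba seat ujd hxz euzq
Hunk 2: at line 7 remove [ybjh] add [syj,aer,dyqx] -> 16 lines: sqhh ywmy itij dxsyo kkk boy fvz eba syj aer dyqx gba seat ujd hxz euzq
Hunk 3: at line 12 remove [seat,ujd,hxz] add [mqo,xxbb,ajkdj] -> 16 lines: sqhh ywmy itij dxsyo kkk boy fvz eba syj aer dyqx gba mqo xxbb ajkdj euzq
Hunk 4: at line 8 remove [aer,dyqx] add [jqcgs] -> 15 lines: sqhh ywmy itij dxsyo kkk boy fvz eba syj jqcgs gba mqo xxbb ajkdj euzq
Final line 3: itij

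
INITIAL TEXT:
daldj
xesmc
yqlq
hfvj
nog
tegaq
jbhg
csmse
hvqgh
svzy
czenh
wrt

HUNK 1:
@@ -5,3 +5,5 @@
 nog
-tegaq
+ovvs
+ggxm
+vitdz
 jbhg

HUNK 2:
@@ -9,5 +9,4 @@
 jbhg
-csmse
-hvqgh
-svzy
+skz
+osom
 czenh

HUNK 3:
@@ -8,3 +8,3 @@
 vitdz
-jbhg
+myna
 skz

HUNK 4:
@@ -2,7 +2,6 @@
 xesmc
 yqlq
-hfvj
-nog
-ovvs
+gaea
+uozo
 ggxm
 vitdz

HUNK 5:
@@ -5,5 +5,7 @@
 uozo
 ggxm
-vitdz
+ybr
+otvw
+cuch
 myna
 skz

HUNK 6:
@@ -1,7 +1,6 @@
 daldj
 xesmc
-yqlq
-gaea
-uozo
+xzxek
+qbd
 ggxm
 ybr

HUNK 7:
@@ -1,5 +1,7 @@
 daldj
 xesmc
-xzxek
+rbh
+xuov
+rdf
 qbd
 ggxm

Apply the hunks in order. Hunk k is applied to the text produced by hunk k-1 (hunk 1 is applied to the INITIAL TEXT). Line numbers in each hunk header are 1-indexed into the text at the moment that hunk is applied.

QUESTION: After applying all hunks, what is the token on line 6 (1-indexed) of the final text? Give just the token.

Hunk 1: at line 5 remove [tegaq] add [ovvs,ggxm,vitdz] -> 14 lines: daldj xesmc yqlq hfvj nog ovvs ggxm vitdz jbhg csmse hvqgh svzy czenh wrt
Hunk 2: at line 9 remove [csmse,hvqgh,svzy] add [skz,osom] -> 13 lines: daldj xesmc yqlq hfvj nog ovvs ggxm vitdz jbhg skz osom czenh wrt
Hunk 3: at line 8 remove [jbhg] add [myna] -> 13 lines: daldj xesmc yqlq hfvj nog ovvs ggxm vitdz myna skz osom czenh wrt
Hunk 4: at line 2 remove [hfvj,nog,ovvs] add [gaea,uozo] -> 12 lines: daldj xesmc yqlq gaea uozo ggxm vitdz myna skz osom czenh wrt
Hunk 5: at line 5 remove [vitdz] add [ybr,otvw,cuch] -> 14 lines: daldj xesmc yqlq gaea uozo ggxm ybr otvw cuch myna skz osom czenh wrt
Hunk 6: at line 1 remove [yqlq,gaea,uozo] add [xzxek,qbd] -> 13 lines: daldj xesmc xzxek qbd ggxm ybr otvw cuch myna skz osom czenh wrt
Hunk 7: at line 1 remove [xzxek] add [rbh,xuov,rdf] -> 15 lines: daldj xesmc rbh xuov rdf qbd ggxm ybr otvw cuch myna skz osom czenh wrt
Final line 6: qbd

Answer: qbd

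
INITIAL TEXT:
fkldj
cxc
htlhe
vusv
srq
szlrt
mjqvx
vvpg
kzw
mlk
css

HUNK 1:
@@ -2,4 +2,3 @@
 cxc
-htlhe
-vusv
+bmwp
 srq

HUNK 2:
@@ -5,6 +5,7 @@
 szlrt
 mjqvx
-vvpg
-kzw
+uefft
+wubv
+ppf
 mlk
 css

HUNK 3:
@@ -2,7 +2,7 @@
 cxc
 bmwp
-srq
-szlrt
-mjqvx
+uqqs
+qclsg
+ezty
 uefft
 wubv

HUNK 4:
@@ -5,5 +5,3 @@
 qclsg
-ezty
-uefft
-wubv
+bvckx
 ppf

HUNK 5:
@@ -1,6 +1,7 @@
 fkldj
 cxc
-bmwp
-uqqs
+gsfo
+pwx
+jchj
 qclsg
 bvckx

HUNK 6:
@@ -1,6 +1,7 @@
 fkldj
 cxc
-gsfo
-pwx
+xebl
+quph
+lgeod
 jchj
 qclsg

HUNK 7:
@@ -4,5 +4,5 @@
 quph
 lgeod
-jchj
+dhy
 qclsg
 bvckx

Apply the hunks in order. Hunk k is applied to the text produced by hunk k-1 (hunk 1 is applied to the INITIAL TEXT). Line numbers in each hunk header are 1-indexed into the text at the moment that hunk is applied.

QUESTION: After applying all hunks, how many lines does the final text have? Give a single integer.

Hunk 1: at line 2 remove [htlhe,vusv] add [bmwp] -> 10 lines: fkldj cxc bmwp srq szlrt mjqvx vvpg kzw mlk css
Hunk 2: at line 5 remove [vvpg,kzw] add [uefft,wubv,ppf] -> 11 lines: fkldj cxc bmwp srq szlrt mjqvx uefft wubv ppf mlk css
Hunk 3: at line 2 remove [srq,szlrt,mjqvx] add [uqqs,qclsg,ezty] -> 11 lines: fkldj cxc bmwp uqqs qclsg ezty uefft wubv ppf mlk css
Hunk 4: at line 5 remove [ezty,uefft,wubv] add [bvckx] -> 9 lines: fkldj cxc bmwp uqqs qclsg bvckx ppf mlk css
Hunk 5: at line 1 remove [bmwp,uqqs] add [gsfo,pwx,jchj] -> 10 lines: fkldj cxc gsfo pwx jchj qclsg bvckx ppf mlk css
Hunk 6: at line 1 remove [gsfo,pwx] add [xebl,quph,lgeod] -> 11 lines: fkldj cxc xebl quph lgeod jchj qclsg bvckx ppf mlk css
Hunk 7: at line 4 remove [jchj] add [dhy] -> 11 lines: fkldj cxc xebl quph lgeod dhy qclsg bvckx ppf mlk css
Final line count: 11

Answer: 11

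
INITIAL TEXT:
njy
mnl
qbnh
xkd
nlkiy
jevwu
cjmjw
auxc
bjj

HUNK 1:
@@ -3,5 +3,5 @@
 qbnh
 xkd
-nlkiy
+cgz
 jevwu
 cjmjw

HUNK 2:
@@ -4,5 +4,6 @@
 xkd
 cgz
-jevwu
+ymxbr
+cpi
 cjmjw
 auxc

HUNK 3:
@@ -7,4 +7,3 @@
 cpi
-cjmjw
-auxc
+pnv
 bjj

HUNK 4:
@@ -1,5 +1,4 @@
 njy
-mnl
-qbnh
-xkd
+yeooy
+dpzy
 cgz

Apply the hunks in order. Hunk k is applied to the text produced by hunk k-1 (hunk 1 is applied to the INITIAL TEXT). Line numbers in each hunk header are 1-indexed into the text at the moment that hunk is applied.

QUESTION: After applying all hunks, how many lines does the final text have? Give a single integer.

Answer: 8

Derivation:
Hunk 1: at line 3 remove [nlkiy] add [cgz] -> 9 lines: njy mnl qbnh xkd cgz jevwu cjmjw auxc bjj
Hunk 2: at line 4 remove [jevwu] add [ymxbr,cpi] -> 10 lines: njy mnl qbnh xkd cgz ymxbr cpi cjmjw auxc bjj
Hunk 3: at line 7 remove [cjmjw,auxc] add [pnv] -> 9 lines: njy mnl qbnh xkd cgz ymxbr cpi pnv bjj
Hunk 4: at line 1 remove [mnl,qbnh,xkd] add [yeooy,dpzy] -> 8 lines: njy yeooy dpzy cgz ymxbr cpi pnv bjj
Final line count: 8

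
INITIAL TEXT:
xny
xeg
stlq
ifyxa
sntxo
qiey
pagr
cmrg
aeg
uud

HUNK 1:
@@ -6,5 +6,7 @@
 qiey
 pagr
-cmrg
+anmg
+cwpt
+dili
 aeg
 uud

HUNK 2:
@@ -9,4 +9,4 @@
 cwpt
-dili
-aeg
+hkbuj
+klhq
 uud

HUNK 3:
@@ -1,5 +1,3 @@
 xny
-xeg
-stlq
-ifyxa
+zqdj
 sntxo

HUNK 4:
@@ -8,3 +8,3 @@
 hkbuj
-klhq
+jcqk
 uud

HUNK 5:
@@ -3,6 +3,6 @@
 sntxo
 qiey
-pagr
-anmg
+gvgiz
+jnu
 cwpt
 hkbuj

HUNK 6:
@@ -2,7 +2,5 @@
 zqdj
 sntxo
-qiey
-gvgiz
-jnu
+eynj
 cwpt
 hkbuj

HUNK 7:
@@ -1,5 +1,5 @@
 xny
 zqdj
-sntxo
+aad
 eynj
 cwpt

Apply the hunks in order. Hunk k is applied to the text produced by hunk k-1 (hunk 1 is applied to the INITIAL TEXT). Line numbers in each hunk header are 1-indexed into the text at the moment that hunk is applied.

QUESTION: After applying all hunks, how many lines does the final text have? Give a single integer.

Hunk 1: at line 6 remove [cmrg] add [anmg,cwpt,dili] -> 12 lines: xny xeg stlq ifyxa sntxo qiey pagr anmg cwpt dili aeg uud
Hunk 2: at line 9 remove [dili,aeg] add [hkbuj,klhq] -> 12 lines: xny xeg stlq ifyxa sntxo qiey pagr anmg cwpt hkbuj klhq uud
Hunk 3: at line 1 remove [xeg,stlq,ifyxa] add [zqdj] -> 10 lines: xny zqdj sntxo qiey pagr anmg cwpt hkbuj klhq uud
Hunk 4: at line 8 remove [klhq] add [jcqk] -> 10 lines: xny zqdj sntxo qiey pagr anmg cwpt hkbuj jcqk uud
Hunk 5: at line 3 remove [pagr,anmg] add [gvgiz,jnu] -> 10 lines: xny zqdj sntxo qiey gvgiz jnu cwpt hkbuj jcqk uud
Hunk 6: at line 2 remove [qiey,gvgiz,jnu] add [eynj] -> 8 lines: xny zqdj sntxo eynj cwpt hkbuj jcqk uud
Hunk 7: at line 1 remove [sntxo] add [aad] -> 8 lines: xny zqdj aad eynj cwpt hkbuj jcqk uud
Final line count: 8

Answer: 8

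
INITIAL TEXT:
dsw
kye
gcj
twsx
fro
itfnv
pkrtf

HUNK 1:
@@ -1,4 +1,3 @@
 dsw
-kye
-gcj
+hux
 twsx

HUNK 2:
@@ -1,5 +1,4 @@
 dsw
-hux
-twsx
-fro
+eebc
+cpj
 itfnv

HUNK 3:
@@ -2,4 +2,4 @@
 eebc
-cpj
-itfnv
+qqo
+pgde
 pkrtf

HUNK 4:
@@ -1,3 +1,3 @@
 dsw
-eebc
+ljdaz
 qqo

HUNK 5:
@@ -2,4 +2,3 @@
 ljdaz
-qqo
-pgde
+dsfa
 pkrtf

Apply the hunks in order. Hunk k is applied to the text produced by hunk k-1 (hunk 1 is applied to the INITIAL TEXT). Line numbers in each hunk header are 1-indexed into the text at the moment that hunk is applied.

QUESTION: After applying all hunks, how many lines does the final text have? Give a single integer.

Hunk 1: at line 1 remove [kye,gcj] add [hux] -> 6 lines: dsw hux twsx fro itfnv pkrtf
Hunk 2: at line 1 remove [hux,twsx,fro] add [eebc,cpj] -> 5 lines: dsw eebc cpj itfnv pkrtf
Hunk 3: at line 2 remove [cpj,itfnv] add [qqo,pgde] -> 5 lines: dsw eebc qqo pgde pkrtf
Hunk 4: at line 1 remove [eebc] add [ljdaz] -> 5 lines: dsw ljdaz qqo pgde pkrtf
Hunk 5: at line 2 remove [qqo,pgde] add [dsfa] -> 4 lines: dsw ljdaz dsfa pkrtf
Final line count: 4

Answer: 4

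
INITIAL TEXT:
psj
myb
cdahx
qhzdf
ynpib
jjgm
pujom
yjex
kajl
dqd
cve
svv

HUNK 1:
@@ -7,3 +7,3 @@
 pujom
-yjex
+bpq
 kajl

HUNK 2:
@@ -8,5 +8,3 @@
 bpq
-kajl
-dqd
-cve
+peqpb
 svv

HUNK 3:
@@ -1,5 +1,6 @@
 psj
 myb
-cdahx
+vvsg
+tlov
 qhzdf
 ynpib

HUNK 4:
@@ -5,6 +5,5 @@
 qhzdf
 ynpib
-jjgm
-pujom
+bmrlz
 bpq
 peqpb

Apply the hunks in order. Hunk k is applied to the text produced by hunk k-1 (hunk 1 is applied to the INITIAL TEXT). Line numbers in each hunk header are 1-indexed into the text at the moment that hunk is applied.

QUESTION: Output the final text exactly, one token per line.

Answer: psj
myb
vvsg
tlov
qhzdf
ynpib
bmrlz
bpq
peqpb
svv

Derivation:
Hunk 1: at line 7 remove [yjex] add [bpq] -> 12 lines: psj myb cdahx qhzdf ynpib jjgm pujom bpq kajl dqd cve svv
Hunk 2: at line 8 remove [kajl,dqd,cve] add [peqpb] -> 10 lines: psj myb cdahx qhzdf ynpib jjgm pujom bpq peqpb svv
Hunk 3: at line 1 remove [cdahx] add [vvsg,tlov] -> 11 lines: psj myb vvsg tlov qhzdf ynpib jjgm pujom bpq peqpb svv
Hunk 4: at line 5 remove [jjgm,pujom] add [bmrlz] -> 10 lines: psj myb vvsg tlov qhzdf ynpib bmrlz bpq peqpb svv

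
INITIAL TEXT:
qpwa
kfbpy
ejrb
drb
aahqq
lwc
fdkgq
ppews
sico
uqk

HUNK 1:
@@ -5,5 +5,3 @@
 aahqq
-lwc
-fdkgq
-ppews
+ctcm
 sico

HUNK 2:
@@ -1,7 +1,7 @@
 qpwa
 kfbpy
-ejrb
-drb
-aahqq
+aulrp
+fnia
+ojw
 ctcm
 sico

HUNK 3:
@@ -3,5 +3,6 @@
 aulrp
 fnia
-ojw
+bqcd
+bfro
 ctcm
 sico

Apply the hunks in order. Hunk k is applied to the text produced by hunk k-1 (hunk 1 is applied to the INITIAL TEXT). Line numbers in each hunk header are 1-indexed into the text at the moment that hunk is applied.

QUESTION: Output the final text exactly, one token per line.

Hunk 1: at line 5 remove [lwc,fdkgq,ppews] add [ctcm] -> 8 lines: qpwa kfbpy ejrb drb aahqq ctcm sico uqk
Hunk 2: at line 1 remove [ejrb,drb,aahqq] add [aulrp,fnia,ojw] -> 8 lines: qpwa kfbpy aulrp fnia ojw ctcm sico uqk
Hunk 3: at line 3 remove [ojw] add [bqcd,bfro] -> 9 lines: qpwa kfbpy aulrp fnia bqcd bfro ctcm sico uqk

Answer: qpwa
kfbpy
aulrp
fnia
bqcd
bfro
ctcm
sico
uqk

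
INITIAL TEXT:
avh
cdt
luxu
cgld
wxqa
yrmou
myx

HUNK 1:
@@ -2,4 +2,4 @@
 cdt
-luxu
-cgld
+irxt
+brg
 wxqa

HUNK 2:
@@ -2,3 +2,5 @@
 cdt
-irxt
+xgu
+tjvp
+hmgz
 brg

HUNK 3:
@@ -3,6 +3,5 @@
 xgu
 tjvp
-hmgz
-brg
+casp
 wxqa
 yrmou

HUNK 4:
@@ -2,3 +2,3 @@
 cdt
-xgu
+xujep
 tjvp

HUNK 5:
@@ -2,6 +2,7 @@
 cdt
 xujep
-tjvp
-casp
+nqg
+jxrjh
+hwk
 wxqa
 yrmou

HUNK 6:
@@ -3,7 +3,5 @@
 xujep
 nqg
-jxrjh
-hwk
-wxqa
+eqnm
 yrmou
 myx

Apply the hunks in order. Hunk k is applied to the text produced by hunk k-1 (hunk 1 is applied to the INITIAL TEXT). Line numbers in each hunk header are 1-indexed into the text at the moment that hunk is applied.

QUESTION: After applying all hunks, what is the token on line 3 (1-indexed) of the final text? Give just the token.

Answer: xujep

Derivation:
Hunk 1: at line 2 remove [luxu,cgld] add [irxt,brg] -> 7 lines: avh cdt irxt brg wxqa yrmou myx
Hunk 2: at line 2 remove [irxt] add [xgu,tjvp,hmgz] -> 9 lines: avh cdt xgu tjvp hmgz brg wxqa yrmou myx
Hunk 3: at line 3 remove [hmgz,brg] add [casp] -> 8 lines: avh cdt xgu tjvp casp wxqa yrmou myx
Hunk 4: at line 2 remove [xgu] add [xujep] -> 8 lines: avh cdt xujep tjvp casp wxqa yrmou myx
Hunk 5: at line 2 remove [tjvp,casp] add [nqg,jxrjh,hwk] -> 9 lines: avh cdt xujep nqg jxrjh hwk wxqa yrmou myx
Hunk 6: at line 3 remove [jxrjh,hwk,wxqa] add [eqnm] -> 7 lines: avh cdt xujep nqg eqnm yrmou myx
Final line 3: xujep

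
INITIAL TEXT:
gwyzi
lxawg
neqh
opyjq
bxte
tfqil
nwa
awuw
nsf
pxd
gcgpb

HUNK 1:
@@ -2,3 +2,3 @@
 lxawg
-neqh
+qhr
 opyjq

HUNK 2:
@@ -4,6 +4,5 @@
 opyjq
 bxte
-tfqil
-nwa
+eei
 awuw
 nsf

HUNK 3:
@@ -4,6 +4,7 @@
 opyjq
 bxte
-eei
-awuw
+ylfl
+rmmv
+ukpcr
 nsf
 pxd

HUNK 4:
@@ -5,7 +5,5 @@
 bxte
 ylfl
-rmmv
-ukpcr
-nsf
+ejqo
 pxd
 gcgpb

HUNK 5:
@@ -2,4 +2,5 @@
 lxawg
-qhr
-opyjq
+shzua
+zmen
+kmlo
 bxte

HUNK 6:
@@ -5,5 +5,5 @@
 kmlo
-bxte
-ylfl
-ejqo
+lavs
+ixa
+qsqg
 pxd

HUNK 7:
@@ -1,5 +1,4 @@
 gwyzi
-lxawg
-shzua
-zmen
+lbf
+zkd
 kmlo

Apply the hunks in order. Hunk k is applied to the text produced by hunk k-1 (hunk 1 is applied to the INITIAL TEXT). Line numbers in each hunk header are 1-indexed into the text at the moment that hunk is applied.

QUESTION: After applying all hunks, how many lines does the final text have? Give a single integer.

Hunk 1: at line 2 remove [neqh] add [qhr] -> 11 lines: gwyzi lxawg qhr opyjq bxte tfqil nwa awuw nsf pxd gcgpb
Hunk 2: at line 4 remove [tfqil,nwa] add [eei] -> 10 lines: gwyzi lxawg qhr opyjq bxte eei awuw nsf pxd gcgpb
Hunk 3: at line 4 remove [eei,awuw] add [ylfl,rmmv,ukpcr] -> 11 lines: gwyzi lxawg qhr opyjq bxte ylfl rmmv ukpcr nsf pxd gcgpb
Hunk 4: at line 5 remove [rmmv,ukpcr,nsf] add [ejqo] -> 9 lines: gwyzi lxawg qhr opyjq bxte ylfl ejqo pxd gcgpb
Hunk 5: at line 2 remove [qhr,opyjq] add [shzua,zmen,kmlo] -> 10 lines: gwyzi lxawg shzua zmen kmlo bxte ylfl ejqo pxd gcgpb
Hunk 6: at line 5 remove [bxte,ylfl,ejqo] add [lavs,ixa,qsqg] -> 10 lines: gwyzi lxawg shzua zmen kmlo lavs ixa qsqg pxd gcgpb
Hunk 7: at line 1 remove [lxawg,shzua,zmen] add [lbf,zkd] -> 9 lines: gwyzi lbf zkd kmlo lavs ixa qsqg pxd gcgpb
Final line count: 9

Answer: 9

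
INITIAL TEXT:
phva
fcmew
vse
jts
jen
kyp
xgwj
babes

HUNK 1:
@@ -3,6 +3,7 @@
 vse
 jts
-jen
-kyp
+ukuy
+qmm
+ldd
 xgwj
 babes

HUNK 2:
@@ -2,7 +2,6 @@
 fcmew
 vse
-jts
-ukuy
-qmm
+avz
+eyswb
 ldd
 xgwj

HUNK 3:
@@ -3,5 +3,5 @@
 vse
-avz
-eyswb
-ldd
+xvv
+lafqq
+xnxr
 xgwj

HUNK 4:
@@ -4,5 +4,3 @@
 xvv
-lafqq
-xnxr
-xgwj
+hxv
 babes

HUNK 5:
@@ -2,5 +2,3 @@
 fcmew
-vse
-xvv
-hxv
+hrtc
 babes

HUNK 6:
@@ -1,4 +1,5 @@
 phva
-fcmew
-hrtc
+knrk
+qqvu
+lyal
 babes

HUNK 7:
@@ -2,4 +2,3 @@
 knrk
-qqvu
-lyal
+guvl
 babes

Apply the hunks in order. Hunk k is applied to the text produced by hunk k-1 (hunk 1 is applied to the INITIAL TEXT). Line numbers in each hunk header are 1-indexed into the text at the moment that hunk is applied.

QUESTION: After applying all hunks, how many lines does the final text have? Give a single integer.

Hunk 1: at line 3 remove [jen,kyp] add [ukuy,qmm,ldd] -> 9 lines: phva fcmew vse jts ukuy qmm ldd xgwj babes
Hunk 2: at line 2 remove [jts,ukuy,qmm] add [avz,eyswb] -> 8 lines: phva fcmew vse avz eyswb ldd xgwj babes
Hunk 3: at line 3 remove [avz,eyswb,ldd] add [xvv,lafqq,xnxr] -> 8 lines: phva fcmew vse xvv lafqq xnxr xgwj babes
Hunk 4: at line 4 remove [lafqq,xnxr,xgwj] add [hxv] -> 6 lines: phva fcmew vse xvv hxv babes
Hunk 5: at line 2 remove [vse,xvv,hxv] add [hrtc] -> 4 lines: phva fcmew hrtc babes
Hunk 6: at line 1 remove [fcmew,hrtc] add [knrk,qqvu,lyal] -> 5 lines: phva knrk qqvu lyal babes
Hunk 7: at line 2 remove [qqvu,lyal] add [guvl] -> 4 lines: phva knrk guvl babes
Final line count: 4

Answer: 4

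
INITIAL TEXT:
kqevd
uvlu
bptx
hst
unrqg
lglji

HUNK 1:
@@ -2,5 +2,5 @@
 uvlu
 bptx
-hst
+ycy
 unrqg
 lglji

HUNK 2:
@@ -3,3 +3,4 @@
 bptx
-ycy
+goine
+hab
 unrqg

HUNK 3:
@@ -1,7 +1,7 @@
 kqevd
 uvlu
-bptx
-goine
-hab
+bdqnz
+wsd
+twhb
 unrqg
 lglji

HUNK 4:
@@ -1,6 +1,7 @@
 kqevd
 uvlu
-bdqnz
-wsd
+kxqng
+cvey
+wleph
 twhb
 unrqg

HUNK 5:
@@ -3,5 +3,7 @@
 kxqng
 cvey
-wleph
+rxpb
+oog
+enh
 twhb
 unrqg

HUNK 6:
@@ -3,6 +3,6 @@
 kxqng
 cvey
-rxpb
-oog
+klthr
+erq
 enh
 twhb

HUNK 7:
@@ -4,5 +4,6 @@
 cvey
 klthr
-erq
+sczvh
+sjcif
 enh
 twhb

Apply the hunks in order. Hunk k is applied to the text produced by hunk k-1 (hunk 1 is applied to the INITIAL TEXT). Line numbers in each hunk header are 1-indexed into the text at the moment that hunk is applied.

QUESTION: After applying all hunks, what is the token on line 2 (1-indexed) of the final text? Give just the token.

Answer: uvlu

Derivation:
Hunk 1: at line 2 remove [hst] add [ycy] -> 6 lines: kqevd uvlu bptx ycy unrqg lglji
Hunk 2: at line 3 remove [ycy] add [goine,hab] -> 7 lines: kqevd uvlu bptx goine hab unrqg lglji
Hunk 3: at line 1 remove [bptx,goine,hab] add [bdqnz,wsd,twhb] -> 7 lines: kqevd uvlu bdqnz wsd twhb unrqg lglji
Hunk 4: at line 1 remove [bdqnz,wsd] add [kxqng,cvey,wleph] -> 8 lines: kqevd uvlu kxqng cvey wleph twhb unrqg lglji
Hunk 5: at line 3 remove [wleph] add [rxpb,oog,enh] -> 10 lines: kqevd uvlu kxqng cvey rxpb oog enh twhb unrqg lglji
Hunk 6: at line 3 remove [rxpb,oog] add [klthr,erq] -> 10 lines: kqevd uvlu kxqng cvey klthr erq enh twhb unrqg lglji
Hunk 7: at line 4 remove [erq] add [sczvh,sjcif] -> 11 lines: kqevd uvlu kxqng cvey klthr sczvh sjcif enh twhb unrqg lglji
Final line 2: uvlu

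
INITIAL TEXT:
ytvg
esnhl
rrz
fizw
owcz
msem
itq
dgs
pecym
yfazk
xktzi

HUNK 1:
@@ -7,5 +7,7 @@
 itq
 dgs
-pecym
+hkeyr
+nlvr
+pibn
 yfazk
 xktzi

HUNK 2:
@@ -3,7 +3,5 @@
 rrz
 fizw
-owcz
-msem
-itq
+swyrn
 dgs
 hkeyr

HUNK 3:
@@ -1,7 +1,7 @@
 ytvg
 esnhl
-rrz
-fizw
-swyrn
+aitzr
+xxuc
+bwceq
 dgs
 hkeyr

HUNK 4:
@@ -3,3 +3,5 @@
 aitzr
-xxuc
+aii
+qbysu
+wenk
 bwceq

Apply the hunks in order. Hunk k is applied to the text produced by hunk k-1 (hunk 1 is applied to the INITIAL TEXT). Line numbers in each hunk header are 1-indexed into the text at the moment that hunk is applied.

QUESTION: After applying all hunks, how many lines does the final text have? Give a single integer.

Hunk 1: at line 7 remove [pecym] add [hkeyr,nlvr,pibn] -> 13 lines: ytvg esnhl rrz fizw owcz msem itq dgs hkeyr nlvr pibn yfazk xktzi
Hunk 2: at line 3 remove [owcz,msem,itq] add [swyrn] -> 11 lines: ytvg esnhl rrz fizw swyrn dgs hkeyr nlvr pibn yfazk xktzi
Hunk 3: at line 1 remove [rrz,fizw,swyrn] add [aitzr,xxuc,bwceq] -> 11 lines: ytvg esnhl aitzr xxuc bwceq dgs hkeyr nlvr pibn yfazk xktzi
Hunk 4: at line 3 remove [xxuc] add [aii,qbysu,wenk] -> 13 lines: ytvg esnhl aitzr aii qbysu wenk bwceq dgs hkeyr nlvr pibn yfazk xktzi
Final line count: 13

Answer: 13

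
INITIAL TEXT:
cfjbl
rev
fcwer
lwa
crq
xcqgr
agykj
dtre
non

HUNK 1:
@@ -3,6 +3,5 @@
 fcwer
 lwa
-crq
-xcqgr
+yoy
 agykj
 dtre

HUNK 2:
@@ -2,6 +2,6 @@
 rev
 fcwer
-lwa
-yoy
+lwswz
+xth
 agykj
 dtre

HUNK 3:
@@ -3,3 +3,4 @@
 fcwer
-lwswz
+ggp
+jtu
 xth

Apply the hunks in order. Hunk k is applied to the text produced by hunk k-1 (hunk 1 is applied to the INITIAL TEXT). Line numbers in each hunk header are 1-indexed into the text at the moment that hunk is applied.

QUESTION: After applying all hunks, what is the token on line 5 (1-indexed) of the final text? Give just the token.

Hunk 1: at line 3 remove [crq,xcqgr] add [yoy] -> 8 lines: cfjbl rev fcwer lwa yoy agykj dtre non
Hunk 2: at line 2 remove [lwa,yoy] add [lwswz,xth] -> 8 lines: cfjbl rev fcwer lwswz xth agykj dtre non
Hunk 3: at line 3 remove [lwswz] add [ggp,jtu] -> 9 lines: cfjbl rev fcwer ggp jtu xth agykj dtre non
Final line 5: jtu

Answer: jtu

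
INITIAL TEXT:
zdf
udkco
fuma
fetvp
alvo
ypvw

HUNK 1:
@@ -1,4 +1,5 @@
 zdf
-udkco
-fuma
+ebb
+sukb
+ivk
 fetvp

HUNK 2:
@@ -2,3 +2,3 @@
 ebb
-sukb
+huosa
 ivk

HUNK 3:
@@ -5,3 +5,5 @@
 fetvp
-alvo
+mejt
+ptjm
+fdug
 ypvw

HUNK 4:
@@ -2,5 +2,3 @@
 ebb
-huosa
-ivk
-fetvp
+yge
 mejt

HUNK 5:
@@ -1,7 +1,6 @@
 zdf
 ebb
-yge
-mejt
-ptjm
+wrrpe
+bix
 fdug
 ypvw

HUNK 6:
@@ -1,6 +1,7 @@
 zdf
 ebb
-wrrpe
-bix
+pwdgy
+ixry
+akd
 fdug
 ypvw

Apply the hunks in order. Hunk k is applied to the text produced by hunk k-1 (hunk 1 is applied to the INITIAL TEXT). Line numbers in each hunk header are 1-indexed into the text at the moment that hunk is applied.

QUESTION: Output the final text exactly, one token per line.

Answer: zdf
ebb
pwdgy
ixry
akd
fdug
ypvw

Derivation:
Hunk 1: at line 1 remove [udkco,fuma] add [ebb,sukb,ivk] -> 7 lines: zdf ebb sukb ivk fetvp alvo ypvw
Hunk 2: at line 2 remove [sukb] add [huosa] -> 7 lines: zdf ebb huosa ivk fetvp alvo ypvw
Hunk 3: at line 5 remove [alvo] add [mejt,ptjm,fdug] -> 9 lines: zdf ebb huosa ivk fetvp mejt ptjm fdug ypvw
Hunk 4: at line 2 remove [huosa,ivk,fetvp] add [yge] -> 7 lines: zdf ebb yge mejt ptjm fdug ypvw
Hunk 5: at line 1 remove [yge,mejt,ptjm] add [wrrpe,bix] -> 6 lines: zdf ebb wrrpe bix fdug ypvw
Hunk 6: at line 1 remove [wrrpe,bix] add [pwdgy,ixry,akd] -> 7 lines: zdf ebb pwdgy ixry akd fdug ypvw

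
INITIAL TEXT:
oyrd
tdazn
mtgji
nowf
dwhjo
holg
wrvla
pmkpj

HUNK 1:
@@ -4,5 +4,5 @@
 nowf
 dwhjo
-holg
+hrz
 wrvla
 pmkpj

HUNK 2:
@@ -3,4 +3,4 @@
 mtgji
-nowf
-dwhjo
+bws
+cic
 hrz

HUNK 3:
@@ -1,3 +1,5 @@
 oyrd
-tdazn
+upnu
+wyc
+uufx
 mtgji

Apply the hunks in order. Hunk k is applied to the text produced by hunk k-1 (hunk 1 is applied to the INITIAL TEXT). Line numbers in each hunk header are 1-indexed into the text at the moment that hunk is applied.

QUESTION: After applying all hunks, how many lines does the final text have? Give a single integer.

Hunk 1: at line 4 remove [holg] add [hrz] -> 8 lines: oyrd tdazn mtgji nowf dwhjo hrz wrvla pmkpj
Hunk 2: at line 3 remove [nowf,dwhjo] add [bws,cic] -> 8 lines: oyrd tdazn mtgji bws cic hrz wrvla pmkpj
Hunk 3: at line 1 remove [tdazn] add [upnu,wyc,uufx] -> 10 lines: oyrd upnu wyc uufx mtgji bws cic hrz wrvla pmkpj
Final line count: 10

Answer: 10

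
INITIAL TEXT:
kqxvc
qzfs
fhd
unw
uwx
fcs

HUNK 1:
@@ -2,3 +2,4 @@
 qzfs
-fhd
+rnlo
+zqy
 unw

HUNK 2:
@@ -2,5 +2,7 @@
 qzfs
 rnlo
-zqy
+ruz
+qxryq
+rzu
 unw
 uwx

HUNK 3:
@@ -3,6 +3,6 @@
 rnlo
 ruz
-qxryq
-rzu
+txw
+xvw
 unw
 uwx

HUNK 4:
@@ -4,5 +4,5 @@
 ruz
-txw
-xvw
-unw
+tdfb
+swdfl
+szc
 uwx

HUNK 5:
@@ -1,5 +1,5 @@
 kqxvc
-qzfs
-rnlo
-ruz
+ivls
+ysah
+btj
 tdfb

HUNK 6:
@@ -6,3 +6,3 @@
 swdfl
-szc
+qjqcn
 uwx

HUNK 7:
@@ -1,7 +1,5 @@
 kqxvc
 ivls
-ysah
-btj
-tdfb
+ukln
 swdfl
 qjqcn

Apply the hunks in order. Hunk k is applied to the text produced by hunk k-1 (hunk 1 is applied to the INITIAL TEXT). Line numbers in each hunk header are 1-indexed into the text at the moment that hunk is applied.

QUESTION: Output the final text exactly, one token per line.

Hunk 1: at line 2 remove [fhd] add [rnlo,zqy] -> 7 lines: kqxvc qzfs rnlo zqy unw uwx fcs
Hunk 2: at line 2 remove [zqy] add [ruz,qxryq,rzu] -> 9 lines: kqxvc qzfs rnlo ruz qxryq rzu unw uwx fcs
Hunk 3: at line 3 remove [qxryq,rzu] add [txw,xvw] -> 9 lines: kqxvc qzfs rnlo ruz txw xvw unw uwx fcs
Hunk 4: at line 4 remove [txw,xvw,unw] add [tdfb,swdfl,szc] -> 9 lines: kqxvc qzfs rnlo ruz tdfb swdfl szc uwx fcs
Hunk 5: at line 1 remove [qzfs,rnlo,ruz] add [ivls,ysah,btj] -> 9 lines: kqxvc ivls ysah btj tdfb swdfl szc uwx fcs
Hunk 6: at line 6 remove [szc] add [qjqcn] -> 9 lines: kqxvc ivls ysah btj tdfb swdfl qjqcn uwx fcs
Hunk 7: at line 1 remove [ysah,btj,tdfb] add [ukln] -> 7 lines: kqxvc ivls ukln swdfl qjqcn uwx fcs

Answer: kqxvc
ivls
ukln
swdfl
qjqcn
uwx
fcs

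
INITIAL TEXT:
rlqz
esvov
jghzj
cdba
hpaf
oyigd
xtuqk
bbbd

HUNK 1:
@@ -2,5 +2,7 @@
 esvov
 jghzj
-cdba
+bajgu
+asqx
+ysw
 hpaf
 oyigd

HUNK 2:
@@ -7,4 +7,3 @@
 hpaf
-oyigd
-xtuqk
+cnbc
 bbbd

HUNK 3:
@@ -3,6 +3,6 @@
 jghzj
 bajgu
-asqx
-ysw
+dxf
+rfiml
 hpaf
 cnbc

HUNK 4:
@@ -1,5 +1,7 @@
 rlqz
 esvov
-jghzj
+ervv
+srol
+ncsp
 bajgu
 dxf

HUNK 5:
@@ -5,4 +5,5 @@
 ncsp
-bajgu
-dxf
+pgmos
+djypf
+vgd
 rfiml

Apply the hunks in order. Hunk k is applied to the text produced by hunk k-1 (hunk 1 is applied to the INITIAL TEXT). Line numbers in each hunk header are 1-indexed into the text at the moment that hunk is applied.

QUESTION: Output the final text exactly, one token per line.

Hunk 1: at line 2 remove [cdba] add [bajgu,asqx,ysw] -> 10 lines: rlqz esvov jghzj bajgu asqx ysw hpaf oyigd xtuqk bbbd
Hunk 2: at line 7 remove [oyigd,xtuqk] add [cnbc] -> 9 lines: rlqz esvov jghzj bajgu asqx ysw hpaf cnbc bbbd
Hunk 3: at line 3 remove [asqx,ysw] add [dxf,rfiml] -> 9 lines: rlqz esvov jghzj bajgu dxf rfiml hpaf cnbc bbbd
Hunk 4: at line 1 remove [jghzj] add [ervv,srol,ncsp] -> 11 lines: rlqz esvov ervv srol ncsp bajgu dxf rfiml hpaf cnbc bbbd
Hunk 5: at line 5 remove [bajgu,dxf] add [pgmos,djypf,vgd] -> 12 lines: rlqz esvov ervv srol ncsp pgmos djypf vgd rfiml hpaf cnbc bbbd

Answer: rlqz
esvov
ervv
srol
ncsp
pgmos
djypf
vgd
rfiml
hpaf
cnbc
bbbd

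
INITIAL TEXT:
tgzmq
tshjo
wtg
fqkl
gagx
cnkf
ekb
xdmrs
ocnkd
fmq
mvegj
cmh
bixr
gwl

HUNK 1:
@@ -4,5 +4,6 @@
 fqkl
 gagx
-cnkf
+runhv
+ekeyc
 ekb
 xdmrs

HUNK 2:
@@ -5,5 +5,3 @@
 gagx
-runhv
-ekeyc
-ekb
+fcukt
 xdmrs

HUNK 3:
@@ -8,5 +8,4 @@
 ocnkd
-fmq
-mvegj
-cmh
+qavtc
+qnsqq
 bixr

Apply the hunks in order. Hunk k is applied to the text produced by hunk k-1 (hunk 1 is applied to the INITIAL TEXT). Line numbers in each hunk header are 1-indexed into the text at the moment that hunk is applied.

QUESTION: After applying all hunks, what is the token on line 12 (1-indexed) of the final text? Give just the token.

Answer: gwl

Derivation:
Hunk 1: at line 4 remove [cnkf] add [runhv,ekeyc] -> 15 lines: tgzmq tshjo wtg fqkl gagx runhv ekeyc ekb xdmrs ocnkd fmq mvegj cmh bixr gwl
Hunk 2: at line 5 remove [runhv,ekeyc,ekb] add [fcukt] -> 13 lines: tgzmq tshjo wtg fqkl gagx fcukt xdmrs ocnkd fmq mvegj cmh bixr gwl
Hunk 3: at line 8 remove [fmq,mvegj,cmh] add [qavtc,qnsqq] -> 12 lines: tgzmq tshjo wtg fqkl gagx fcukt xdmrs ocnkd qavtc qnsqq bixr gwl
Final line 12: gwl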